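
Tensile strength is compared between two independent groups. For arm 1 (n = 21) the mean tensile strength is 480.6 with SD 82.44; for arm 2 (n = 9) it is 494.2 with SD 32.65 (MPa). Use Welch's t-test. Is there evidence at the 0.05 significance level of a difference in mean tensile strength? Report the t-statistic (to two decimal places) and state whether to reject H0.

t = -0.65; fail to reject H0

Let group 1 = arm 1, group 2 = arm 2. H0: μ_1 = μ_2; H1: μ_1 ≠ μ_2 (Welch's two-sample t-test, two-sided).
t = (x̄_1 − x̄_2)/√(s_1²/n_1 + s_2²/n_2) = (480.6 − 494.2)/√(82.44²/21 + 32.65²/9) = -0.65
Welch–Satterthwaite df ≈ 27.96
Two-sided p-value ≈ 0.5230
Since p ≈ 0.5230 > α = 0.05, fail to reject H0; the data do not provide sufficient evidence against H0.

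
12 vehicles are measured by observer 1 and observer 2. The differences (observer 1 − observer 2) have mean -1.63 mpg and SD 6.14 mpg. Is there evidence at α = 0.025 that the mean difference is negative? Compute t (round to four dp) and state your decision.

H0: μ_d = 0; H1: μ_d < 0 (paired t-test on the differences, left-tailed).
t = d̄/(s_d/√n) = -1.63/(6.14/√12) = -0.9196
df = n − 1 = 11
p-value = P(T ≤ -0.9196) ≈ 0.1887
Since p ≈ 0.1887 > α = 0.025, fail to reject H0; the data do not provide sufficient evidence against H0.

t = -0.9196; fail to reject H0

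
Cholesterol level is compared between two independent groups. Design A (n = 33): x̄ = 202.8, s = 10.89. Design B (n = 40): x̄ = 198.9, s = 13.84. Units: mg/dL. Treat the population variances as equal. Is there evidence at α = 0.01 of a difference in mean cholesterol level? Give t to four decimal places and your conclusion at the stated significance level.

Let group 1 = design A, group 2 = design B. H0: μ_1 = μ_2; H1: μ_1 ≠ μ_2 (two-sample pooled-variance t-test, two-sided).
s_p² = [(33−1)·10.89² + (40−1)·13.84²]/(33+40−2) = 158.665
t = (202.8 − 198.9)/√[158.665·(1/33 + 1/40)] = 1.3166
df = n₁ + n₂ − 2 = 71
Two-sided p-value ≈ 0.1922
Since p ≈ 0.1922 > α = 0.01, fail to reject H0; the data do not provide sufficient evidence against H0.

t = 1.3166; fail to reject H0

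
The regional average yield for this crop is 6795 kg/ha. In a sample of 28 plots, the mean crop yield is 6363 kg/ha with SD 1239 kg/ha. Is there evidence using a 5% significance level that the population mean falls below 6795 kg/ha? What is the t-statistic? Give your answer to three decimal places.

H0: μ = 6795; H1: μ < 6795 (one-sample t-test, left-tailed).
t = (x̄ − μ₀)/(s/√n) = (6363 − 6795)/(1239/√28) = -1.845
df = n − 1 = 27
p-value = P(T ≤ -1.845) ≈ 0.0380
Since p ≈ 0.0380 < α = 0.05, reject H0; the evidence is statistically significant.

-1.845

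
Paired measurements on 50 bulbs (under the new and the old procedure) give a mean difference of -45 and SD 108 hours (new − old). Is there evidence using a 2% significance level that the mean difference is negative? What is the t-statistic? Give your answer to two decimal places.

H0: μ_d = 0; H1: μ_d < 0 (paired t-test on the differences, left-tailed).
t = d̄/(s_d/√n) = -45/(108/√50) = -2.95
df = n − 1 = 49
p-value = P(T ≤ -2.95) ≈ 0.0025
Since p ≈ 0.0025 < α = 0.02, reject H0; the data support H1.

-2.95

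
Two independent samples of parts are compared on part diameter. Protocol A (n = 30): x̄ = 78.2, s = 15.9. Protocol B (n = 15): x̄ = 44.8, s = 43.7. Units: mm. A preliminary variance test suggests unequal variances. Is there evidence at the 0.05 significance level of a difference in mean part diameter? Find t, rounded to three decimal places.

2.867

Let group 1 = protocol A, group 2 = protocol B. H0: μ_1 = μ_2; H1: μ_1 ≠ μ_2 (Welch's two-sample t-test, two-sided).
t = (x̄_1 − x̄_2)/√(s_1²/n_1 + s_2²/n_2) = (78.2 − 44.8)/√(15.9²/30 + 43.7²/15) = 2.867
Welch–Satterthwaite df ≈ 15.88
Two-sided p-value ≈ 0.011
Since p ≈ 0.011 < α = 0.05, reject H0; the data support H1.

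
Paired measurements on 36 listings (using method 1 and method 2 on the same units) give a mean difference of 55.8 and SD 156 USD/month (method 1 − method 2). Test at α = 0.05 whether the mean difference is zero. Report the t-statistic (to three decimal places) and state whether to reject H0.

H0: μ_d = 0; H1: μ_d ≠ 0 (paired t-test on the differences, two-sided).
t = d̄/(s_d/√n) = 55.8/(156/√36) = 2.146
df = n − 1 = 35
Two-sided p-value ≈ 0.0389
Since p ≈ 0.0389 < α = 0.05, reject H0; the data support H1.

t = 2.146; reject H0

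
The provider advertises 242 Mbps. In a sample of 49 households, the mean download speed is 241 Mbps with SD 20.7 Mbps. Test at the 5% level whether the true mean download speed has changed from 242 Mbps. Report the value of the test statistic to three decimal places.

-0.338

H0: μ = 242; H1: μ ≠ 242 (one-sample t-test, two-sided).
t = (x̄ − μ₀)/(s/√n) = (241 − 242)/(20.7/√49) = -0.338
df = n − 1 = 48
Two-sided p-value ≈ 0.737
Since p ≈ 0.737 > α = 0.05, fail to reject H0; the evidence is not statistically significant.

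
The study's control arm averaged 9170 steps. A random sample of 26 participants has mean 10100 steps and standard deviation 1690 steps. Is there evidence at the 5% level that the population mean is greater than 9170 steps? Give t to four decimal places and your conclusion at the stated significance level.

t = 2.8060; reject H0

H0: μ = 9170; H1: μ > 9170 (one-sample t-test, right-tailed).
t = (x̄ − μ₀)/(s/√n) = (10100 − 9170)/(1690/√26) = 2.8060
df = n − 1 = 25
p-value = P(T ≥ 2.8060) ≈ 0.005
Since p ≈ 0.005 < α = 0.05, reject H0; the data support H1.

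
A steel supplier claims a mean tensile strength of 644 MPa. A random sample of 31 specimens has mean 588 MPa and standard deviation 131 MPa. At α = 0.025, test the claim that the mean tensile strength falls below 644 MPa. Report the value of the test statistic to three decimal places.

-2.380

H0: μ = 644; H1: μ < 644 (one-sample t-test, left-tailed).
t = (x̄ − μ₀)/(s/√n) = (588 − 644)/(131/√31) = -2.380
df = n − 1 = 30
p-value = P(T ≤ -2.380) ≈ 0.0119
Since p ≈ 0.0119 < α = 0.025, reject H0; the evidence is statistically significant.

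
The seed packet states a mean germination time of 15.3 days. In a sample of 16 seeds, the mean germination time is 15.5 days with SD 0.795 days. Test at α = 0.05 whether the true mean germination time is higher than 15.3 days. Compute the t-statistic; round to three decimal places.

H0: μ = 15.3; H1: μ > 15.3 (one-sample t-test, right-tailed).
t = (x̄ − μ₀)/(s/√n) = (15.5 − 15.3)/(0.795/√16) = 1.006
df = n − 1 = 15
p-value = P(T ≥ 1.006) ≈ 0.165
Since p ≈ 0.165 > α = 0.05, fail to reject H0; the data do not provide sufficient evidence against H0.

1.006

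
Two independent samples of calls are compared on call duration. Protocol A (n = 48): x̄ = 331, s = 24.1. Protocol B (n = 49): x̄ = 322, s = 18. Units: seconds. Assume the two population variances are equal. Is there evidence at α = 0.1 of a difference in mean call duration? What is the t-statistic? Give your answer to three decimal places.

Let group 1 = protocol A, group 2 = protocol B. H0: μ_1 = μ_2; H1: μ_1 ≠ μ_2 (two-sample pooled-variance t-test, two-sided).
s_p² = [(48−1)·24.1² + (49−1)·18²]/(48+49−2) = 451.053
t = (331 − 322)/√[451.053·(1/48 + 1/49)] = 2.087
df = n₁ + n₂ − 2 = 95
Two-sided p-value ≈ 0.040
Since p ≈ 0.040 < α = 0.1, reject H0; the data support H1.

2.087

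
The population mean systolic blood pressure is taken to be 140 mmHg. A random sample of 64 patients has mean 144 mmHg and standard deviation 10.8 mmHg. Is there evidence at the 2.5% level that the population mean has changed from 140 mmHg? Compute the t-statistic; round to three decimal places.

H0: μ = 140; H1: μ ≠ 140 (one-sample t-test, two-sided).
t = (x̄ − μ₀)/(s/√n) = (144 − 140)/(10.8/√64) = 2.963
df = n − 1 = 63
Two-sided p-value ≈ 0.0043
Since p ≈ 0.0043 < α = 0.025, reject H0; the evidence is statistically significant.

2.963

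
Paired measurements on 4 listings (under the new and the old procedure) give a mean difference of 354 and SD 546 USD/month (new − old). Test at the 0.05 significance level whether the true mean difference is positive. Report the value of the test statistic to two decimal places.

H0: μ_d = 0; H1: μ_d > 0 (paired t-test on the differences, right-tailed).
t = d̄/(s_d/√n) = 354/(546/√4) = 1.30
df = n − 1 = 3
p-value = P(T ≥ 1.30) ≈ 0.143
Since p ≈ 0.143 > α = 0.05, fail to reject H0; the evidence is not statistically significant.

1.30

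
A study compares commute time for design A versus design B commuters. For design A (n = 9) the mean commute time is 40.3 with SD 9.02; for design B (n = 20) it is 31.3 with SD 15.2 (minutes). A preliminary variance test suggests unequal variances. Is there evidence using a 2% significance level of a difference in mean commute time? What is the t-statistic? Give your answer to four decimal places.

1.9833

Let group 1 = design A, group 2 = design B. H0: μ_1 = μ_2; H1: μ_1 ≠ μ_2 (Welch's two-sample t-test, two-sided).
t = (x̄_1 − x̄_2)/√(s_1²/n_1 + s_2²/n_2) = (40.3 − 31.3)/√(9.02²/9 + 15.2²/20) = 1.9833
Welch–Satterthwaite df ≈ 24.60
Two-sided p-value ≈ 0.059
Since p ≈ 0.059 > α = 0.02, fail to reject H0; the data do not provide sufficient evidence against H0.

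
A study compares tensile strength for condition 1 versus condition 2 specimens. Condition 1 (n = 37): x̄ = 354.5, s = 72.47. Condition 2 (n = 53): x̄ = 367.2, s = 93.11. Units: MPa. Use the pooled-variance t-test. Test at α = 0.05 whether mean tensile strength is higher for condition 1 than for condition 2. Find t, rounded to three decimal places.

Let group 1 = condition 1, group 2 = condition 2. H0: μ_1 = μ_2; H1: μ_1 > μ_2 (two-sample pooled-variance t-test, right-tailed).
s_p² = [(37−1)·72.47² + (53−1)·93.11²]/(37+53−2) = 7271.37
t = (354.5 − 367.2)/√[7271.37·(1/37 + 1/53)] = -0.695
df = n₁ + n₂ − 2 = 88
p-value = P(T ≥ -0.695) ≈ 0.7556
Since p ≈ 0.7556 > α = 0.05, fail to reject H0; the data do not provide sufficient evidence against H0.

-0.695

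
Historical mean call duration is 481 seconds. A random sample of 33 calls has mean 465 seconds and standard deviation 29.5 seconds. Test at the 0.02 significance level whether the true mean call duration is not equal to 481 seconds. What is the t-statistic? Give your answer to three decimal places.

-3.116

H0: μ = 481; H1: μ ≠ 481 (one-sample t-test, two-sided).
t = (x̄ − μ₀)/(s/√n) = (465 − 481)/(29.5/√33) = -3.116
df = n − 1 = 32
Two-sided p-value ≈ 0.0039
Since p ≈ 0.0039 < α = 0.02, reject H0; the evidence is statistically significant.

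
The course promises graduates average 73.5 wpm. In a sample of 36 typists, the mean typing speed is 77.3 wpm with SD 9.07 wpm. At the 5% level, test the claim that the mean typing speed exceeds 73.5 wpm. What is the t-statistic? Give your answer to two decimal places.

H0: μ = 73.5; H1: μ > 73.5 (one-sample t-test, right-tailed).
t = (x̄ − μ₀)/(s/√n) = (77.3 − 73.5)/(9.07/√36) = 2.51
df = n − 1 = 35
p-value = P(T ≥ 2.51) ≈ 0.0083
Since p ≈ 0.0083 < α = 0.05, reject H0; the data support H1.

2.51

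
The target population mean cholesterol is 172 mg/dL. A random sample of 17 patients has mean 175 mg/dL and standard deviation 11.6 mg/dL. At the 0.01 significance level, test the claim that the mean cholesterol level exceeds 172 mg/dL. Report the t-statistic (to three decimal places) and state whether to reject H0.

H0: μ = 172; H1: μ > 172 (one-sample t-test, right-tailed).
t = (x̄ − μ₀)/(s/√n) = (175 − 172)/(11.6/√17) = 1.066
df = n − 1 = 16
p-value = P(T ≥ 1.066) ≈ 0.1511
Since p ≈ 0.1511 > α = 0.01, fail to reject H0; the evidence is not statistically significant.

t = 1.066; fail to reject H0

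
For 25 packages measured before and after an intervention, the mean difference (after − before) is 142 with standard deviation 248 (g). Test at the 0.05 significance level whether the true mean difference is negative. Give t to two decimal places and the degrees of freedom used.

H0: μ_d = 0; H1: μ_d < 0 (paired t-test on the differences, left-tailed).
t = d̄/(s_d/√n) = 142/(248/√25) = 2.86
df = n − 1 = 24
p-value = P(T ≤ 2.86) ≈ 0.9957
Since p ≈ 0.9957 > α = 0.05, fail to reject H0; the data do not provide sufficient evidence against H0.

t = 2.86, df = 24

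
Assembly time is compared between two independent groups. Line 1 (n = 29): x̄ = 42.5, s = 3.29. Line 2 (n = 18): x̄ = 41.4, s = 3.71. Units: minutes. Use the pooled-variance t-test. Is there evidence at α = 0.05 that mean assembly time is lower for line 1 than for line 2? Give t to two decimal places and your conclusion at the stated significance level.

t = 1.06; fail to reject H0

Let group 1 = line 1, group 2 = line 2. H0: μ_1 = μ_2; H1: μ_1 < μ_2 (two-sample pooled-variance t-test, left-tailed).
s_p² = [(29−1)·3.29² + (18−1)·3.71²]/(29+18−2) = 11.9348
t = (42.5 − 41.4)/√[11.9348·(1/29 + 1/18)] = 1.06
df = n₁ + n₂ − 2 = 45
p-value = P(T ≤ 1.06) ≈ 0.8529
Since p ≈ 0.8529 > α = 0.05, fail to reject H0; the evidence is not statistically significant.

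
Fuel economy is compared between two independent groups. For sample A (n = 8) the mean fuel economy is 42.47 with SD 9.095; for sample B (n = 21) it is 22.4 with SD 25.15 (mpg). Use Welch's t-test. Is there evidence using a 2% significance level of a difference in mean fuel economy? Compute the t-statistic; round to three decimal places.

3.155

Let group 1 = sample A, group 2 = sample B. H0: μ_1 = μ_2; H1: μ_1 ≠ μ_2 (Welch's two-sample t-test, two-sided).
t = (x̄_1 − x̄_2)/√(s_1²/n_1 + s_2²/n_2) = (42.47 − 22.4)/√(9.095²/8 + 25.15²/21) = 3.155
Welch–Satterthwaite df ≈ 27.00
Two-sided p-value ≈ 0.004
Since p ≈ 0.004 < α = 0.02, reject H0; the data support H1.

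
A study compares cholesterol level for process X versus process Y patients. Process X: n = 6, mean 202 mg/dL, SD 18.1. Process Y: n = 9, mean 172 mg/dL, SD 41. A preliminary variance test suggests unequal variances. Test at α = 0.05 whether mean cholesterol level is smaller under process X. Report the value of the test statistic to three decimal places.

Let group 1 = process X, group 2 = process Y. H0: μ_1 = μ_2; H1: μ_1 < μ_2 (Welch's two-sample t-test, left-tailed).
t = (x̄_1 − x̄_2)/√(s_1²/n_1 + s_2²/n_2) = (202 − 172)/√(18.1²/6 + 41²/9) = 1.931
Welch–Satterthwaite df ≈ 11.75
p-value = P(T ≤ 1.931) ≈ 0.961
Since p ≈ 0.961 > α = 0.05, fail to reject H0; the evidence is not statistically significant.

1.931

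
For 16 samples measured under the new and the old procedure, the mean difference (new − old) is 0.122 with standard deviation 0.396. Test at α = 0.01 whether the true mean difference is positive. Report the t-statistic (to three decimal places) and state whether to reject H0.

H0: μ_d = 0; H1: μ_d > 0 (paired t-test on the differences, right-tailed).
t = d̄/(s_d/√n) = 0.122/(0.396/√16) = 1.232
df = n − 1 = 15
p-value = P(T ≥ 1.232) ≈ 0.118
Since p ≈ 0.118 > α = 0.01, fail to reject H0; the data do not provide sufficient evidence against H0.

t = 1.232; fail to reject H0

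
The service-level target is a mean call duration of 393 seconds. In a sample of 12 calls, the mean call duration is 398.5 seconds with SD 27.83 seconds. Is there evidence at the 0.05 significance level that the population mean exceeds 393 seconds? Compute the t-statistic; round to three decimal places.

0.685

H0: μ = 393; H1: μ > 393 (one-sample t-test, right-tailed).
t = (x̄ − μ₀)/(s/√n) = (398.5 − 393)/(27.83/√12) = 0.685
df = n − 1 = 11
p-value = P(T ≥ 0.685) ≈ 0.2539
Since p ≈ 0.2539 > α = 0.05, fail to reject H0; the evidence is not statistically significant.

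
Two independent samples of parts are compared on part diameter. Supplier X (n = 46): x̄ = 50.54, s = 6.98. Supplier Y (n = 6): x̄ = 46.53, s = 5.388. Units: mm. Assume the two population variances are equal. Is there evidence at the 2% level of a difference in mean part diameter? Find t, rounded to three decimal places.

Let group 1 = supplier X, group 2 = supplier Y. H0: μ_1 = μ_2; H1: μ_1 ≠ μ_2 (two-sample pooled-variance t-test, two-sided).
s_p² = [(46−1)·6.98² + (6−1)·5.388²]/(46+6−2) = 46.7514
t = (50.54 − 46.53)/√[46.7514·(1/46 + 1/6)] = 1.351
df = n₁ + n₂ − 2 = 50
Two-sided p-value ≈ 0.183
Since p ≈ 0.183 > α = 0.02, fail to reject H0; the data do not provide sufficient evidence against H0.

1.351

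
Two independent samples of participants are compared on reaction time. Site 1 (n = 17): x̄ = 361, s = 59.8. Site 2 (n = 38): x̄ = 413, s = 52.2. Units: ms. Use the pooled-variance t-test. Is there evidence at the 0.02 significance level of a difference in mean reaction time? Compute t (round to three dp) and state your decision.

Let group 1 = site 1, group 2 = site 2. H0: μ_1 = μ_2; H1: μ_1 ≠ μ_2 (two-sample pooled-variance t-test, two-sided).
s_p² = [(17−1)·59.8² + (38−1)·52.2²]/(17+38−2) = 2981.81
t = (361 − 413)/√[2981.81·(1/17 + 1/38)] = -3.264
df = n₁ + n₂ − 2 = 53
Two-sided p-value ≈ 0.0019
Since p ≈ 0.0019 < α = 0.02, reject H0; the evidence is statistically significant.

t = -3.264; reject H0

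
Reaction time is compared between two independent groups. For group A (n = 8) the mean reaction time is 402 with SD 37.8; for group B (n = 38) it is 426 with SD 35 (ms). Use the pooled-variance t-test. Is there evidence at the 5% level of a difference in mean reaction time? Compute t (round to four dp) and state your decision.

t = -1.7399; fail to reject H0

Let group 1 = group A, group 2 = group B. H0: μ_1 = μ_2; H1: μ_1 ≠ μ_2 (two-sample pooled-variance t-test, two-sided).
s_p² = [(8−1)·37.8² + (38−1)·35²]/(8+38−2) = 1257.43
t = (402 − 426)/√[1257.43·(1/8 + 1/38)] = -1.7399
df = n₁ + n₂ − 2 = 44
Two-sided p-value ≈ 0.0889
Since p ≈ 0.0889 > α = 0.05, fail to reject H0; the evidence is not statistically significant.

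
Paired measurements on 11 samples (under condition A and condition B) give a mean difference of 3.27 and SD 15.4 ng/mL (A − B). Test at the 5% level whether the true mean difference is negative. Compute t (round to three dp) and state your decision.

t = 0.704; fail to reject H0

H0: μ_d = 0; H1: μ_d < 0 (paired t-test on the differences, left-tailed).
t = d̄/(s_d/√n) = 3.27/(15.4/√11) = 0.704
df = n − 1 = 10
p-value = P(T ≤ 0.704) ≈ 0.7513
Since p ≈ 0.7513 > α = 0.05, fail to reject H0; the evidence is not statistically significant.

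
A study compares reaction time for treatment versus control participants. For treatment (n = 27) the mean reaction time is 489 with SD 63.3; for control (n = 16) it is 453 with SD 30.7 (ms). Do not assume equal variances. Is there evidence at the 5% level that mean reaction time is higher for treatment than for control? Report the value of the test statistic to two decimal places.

Let group 1 = treatment, group 2 = control. H0: μ_1 = μ_2; H1: μ_1 > μ_2 (Welch's two-sample t-test, right-tailed).
t = (x̄_1 − x̄_2)/√(s_1²/n_1 + s_2²/n_2) = (489 − 453)/√(63.3²/27 + 30.7²/16) = 2.50
Welch–Satterthwaite df ≈ 39.85
p-value = P(T ≥ 2.50) ≈ 0.0083
Since p ≈ 0.0083 < α = 0.05, reject H0; the evidence is statistically significant.

2.50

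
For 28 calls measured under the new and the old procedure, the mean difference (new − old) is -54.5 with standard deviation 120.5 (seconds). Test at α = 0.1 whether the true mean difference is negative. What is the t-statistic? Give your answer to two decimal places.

-2.39

H0: μ_d = 0; H1: μ_d < 0 (paired t-test on the differences, left-tailed).
t = d̄/(s_d/√n) = -54.5/(120.5/√28) = -2.39
df = n − 1 = 27
p-value = P(T ≤ -2.39) ≈ 0.012
Since p ≈ 0.012 < α = 0.1, reject H0; the evidence is statistically significant.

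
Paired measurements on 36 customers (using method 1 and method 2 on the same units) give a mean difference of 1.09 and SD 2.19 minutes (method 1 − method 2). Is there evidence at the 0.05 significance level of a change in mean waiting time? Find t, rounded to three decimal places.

2.986

H0: μ_d = 0; H1: μ_d ≠ 0 (paired t-test on the differences, two-sided).
t = d̄/(s_d/√n) = 1.09/(2.19/√36) = 2.986
df = n − 1 = 35
Two-sided p-value ≈ 0.0051
Since p ≈ 0.0051 < α = 0.05, reject H0; the evidence is statistically significant.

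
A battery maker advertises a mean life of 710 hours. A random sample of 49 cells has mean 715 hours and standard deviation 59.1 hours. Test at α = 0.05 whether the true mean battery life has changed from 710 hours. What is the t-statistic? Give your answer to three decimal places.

H0: μ = 710; H1: μ ≠ 710 (one-sample t-test, two-sided).
t = (x̄ − μ₀)/(s/√n) = (715 − 710)/(59.1/√49) = 0.592
df = n − 1 = 48
Two-sided p-value ≈ 0.5565
Since p ≈ 0.5565 > α = 0.05, fail to reject H0; the evidence is not statistically significant.

0.592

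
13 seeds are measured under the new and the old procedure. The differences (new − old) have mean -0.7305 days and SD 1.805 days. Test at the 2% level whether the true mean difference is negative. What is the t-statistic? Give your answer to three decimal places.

-1.459

H0: μ_d = 0; H1: μ_d < 0 (paired t-test on the differences, left-tailed).
t = d̄/(s_d/√n) = -0.7305/(1.805/√13) = -1.459
df = n − 1 = 12
p-value = P(T ≤ -1.459) ≈ 0.0851
Since p ≈ 0.0851 > α = 0.02, fail to reject H0; the data do not provide sufficient evidence against H0.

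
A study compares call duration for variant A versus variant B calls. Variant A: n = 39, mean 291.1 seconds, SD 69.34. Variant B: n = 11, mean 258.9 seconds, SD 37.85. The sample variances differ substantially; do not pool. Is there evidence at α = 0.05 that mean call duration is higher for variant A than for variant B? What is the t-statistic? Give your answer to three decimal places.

2.022

Let group 1 = variant A, group 2 = variant B. H0: μ_1 = μ_2; H1: μ_1 > μ_2 (Welch's two-sample t-test, right-tailed).
t = (x̄_1 − x̄_2)/√(s_1²/n_1 + s_2²/n_2) = (291.1 − 258.9)/√(69.34²/39 + 37.85²/11) = 2.022
Welch–Satterthwaite df ≈ 30.66
p-value = P(T ≥ 2.022) ≈ 0.026
Since p ≈ 0.026 < α = 0.05, reject H0; the evidence is statistically significant.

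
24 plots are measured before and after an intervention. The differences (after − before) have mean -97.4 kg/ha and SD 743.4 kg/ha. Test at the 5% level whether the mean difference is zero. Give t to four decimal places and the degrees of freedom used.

H0: μ_d = 0; H1: μ_d ≠ 0 (paired t-test on the differences, two-sided).
t = d̄/(s_d/√n) = -97.4/(743.4/√24) = -0.6419
df = n − 1 = 23
Two-sided p-value ≈ 0.5273
Since p ≈ 0.5273 > α = 0.05, fail to reject H0; the data do not provide sufficient evidence against H0.

t = -0.6419, df = 23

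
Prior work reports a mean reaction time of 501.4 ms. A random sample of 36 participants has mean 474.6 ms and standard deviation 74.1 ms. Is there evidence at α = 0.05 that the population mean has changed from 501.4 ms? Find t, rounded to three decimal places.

-2.170

H0: μ = 501.4; H1: μ ≠ 501.4 (one-sample t-test, two-sided).
t = (x̄ − μ₀)/(s/√n) = (474.6 − 501.4)/(74.1/√36) = -2.170
df = n − 1 = 35
Two-sided p-value ≈ 0.0369
Since p ≈ 0.0369 < α = 0.05, reject H0; the evidence is statistically significant.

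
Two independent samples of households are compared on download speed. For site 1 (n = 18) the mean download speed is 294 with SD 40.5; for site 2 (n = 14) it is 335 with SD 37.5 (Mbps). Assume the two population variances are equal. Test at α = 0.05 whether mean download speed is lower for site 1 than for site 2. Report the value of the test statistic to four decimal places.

-2.9330

Let group 1 = site 1, group 2 = site 2. H0: μ_1 = μ_2; H1: μ_1 < μ_2 (two-sample pooled-variance t-test, left-tailed).
s_p² = [(18−1)·40.5² + (14−1)·37.5²]/(18+14−2) = 1538.85
t = (294 − 335)/√[1538.85·(1/18 + 1/14)] = -2.9330
df = n₁ + n₂ − 2 = 30
p-value = P(T ≤ -2.9330) ≈ 0.0032
Since p ≈ 0.0032 < α = 0.05, reject H0; the evidence is statistically significant.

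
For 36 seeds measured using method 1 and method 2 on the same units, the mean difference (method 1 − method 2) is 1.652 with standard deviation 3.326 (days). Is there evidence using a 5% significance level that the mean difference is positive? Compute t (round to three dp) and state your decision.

H0: μ_d = 0; H1: μ_d > 0 (paired t-test on the differences, right-tailed).
t = d̄/(s_d/√n) = 1.652/(3.326/√36) = 2.980
df = n − 1 = 35
p-value = P(T ≥ 2.980) ≈ 0.003
Since p ≈ 0.003 < α = 0.05, reject H0; the data support H1.

t = 2.980; reject H0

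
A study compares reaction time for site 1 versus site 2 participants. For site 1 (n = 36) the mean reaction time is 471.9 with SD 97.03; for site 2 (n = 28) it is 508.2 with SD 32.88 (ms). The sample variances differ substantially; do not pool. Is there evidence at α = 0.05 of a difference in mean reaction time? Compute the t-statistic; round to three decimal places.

-2.095

Let group 1 = site 1, group 2 = site 2. H0: μ_1 = μ_2; H1: μ_1 ≠ μ_2 (Welch's two-sample t-test, two-sided).
t = (x̄_1 − x̄_2)/√(s_1²/n_1 + s_2²/n_2) = (471.9 − 508.2)/√(97.03²/36 + 32.88²/28) = -2.095
Welch–Satterthwaite df ≈ 44.83
Two-sided p-value ≈ 0.0418
Since p ≈ 0.0418 < α = 0.05, reject H0; the data support H1.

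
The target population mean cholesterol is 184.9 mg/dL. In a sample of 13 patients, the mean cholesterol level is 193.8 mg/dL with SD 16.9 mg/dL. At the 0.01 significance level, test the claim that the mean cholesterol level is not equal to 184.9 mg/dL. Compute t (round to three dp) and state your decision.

H0: μ = 184.9; H1: μ ≠ 184.9 (one-sample t-test, two-sided).
t = (x̄ − μ₀)/(s/√n) = (193.8 − 184.9)/(16.9/√13) = 1.899
df = n − 1 = 12
Two-sided p-value ≈ 0.0819
Since p ≈ 0.0819 > α = 0.01, fail to reject H0; the evidence is not statistically significant.

t = 1.899; fail to reject H0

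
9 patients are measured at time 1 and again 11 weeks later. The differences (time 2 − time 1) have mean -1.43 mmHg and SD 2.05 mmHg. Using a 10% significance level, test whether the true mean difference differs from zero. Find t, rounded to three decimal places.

H0: μ_d = 0; H1: μ_d ≠ 0 (paired t-test on the differences, two-sided).
t = d̄/(s_d/√n) = -1.43/(2.05/√9) = -2.093
df = n − 1 = 8
Two-sided p-value ≈ 0.070
Since p ≈ 0.070 < α = 0.1, reject H0; the data support H1.

-2.093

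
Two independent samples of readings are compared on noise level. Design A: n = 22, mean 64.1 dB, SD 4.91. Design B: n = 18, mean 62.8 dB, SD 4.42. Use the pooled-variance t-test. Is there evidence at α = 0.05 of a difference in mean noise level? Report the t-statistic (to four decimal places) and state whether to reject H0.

Let group 1 = design A, group 2 = design B. H0: μ_1 = μ_2; H1: μ_1 ≠ μ_2 (two-sample pooled-variance t-test, two-sided).
s_p² = [(22−1)·4.91² + (18−1)·4.42²]/(22+18−2) = 22.0629
t = (64.1 − 62.8)/√[22.0629·(1/22 + 1/18)] = 0.8708
df = n₁ + n₂ − 2 = 38
Two-sided p-value ≈ 0.389
Since p ≈ 0.389 > α = 0.05, fail to reject H0; the data do not provide sufficient evidence against H0.

t = 0.8708; fail to reject H0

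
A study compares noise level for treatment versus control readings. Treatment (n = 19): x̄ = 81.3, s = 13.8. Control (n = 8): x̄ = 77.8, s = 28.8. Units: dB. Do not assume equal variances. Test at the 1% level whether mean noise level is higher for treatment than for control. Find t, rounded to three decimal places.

Let group 1 = treatment, group 2 = control. H0: μ_1 = μ_2; H1: μ_1 > μ_2 (Welch's two-sample t-test, right-tailed).
t = (x̄_1 − x̄_2)/√(s_1²/n_1 + s_2²/n_2) = (81.3 − 77.8)/√(13.8²/19 + 28.8²/8) = 0.328
Welch–Satterthwaite df ≈ 8.39
p-value = P(T ≥ 0.328) ≈ 0.375
Since p ≈ 0.375 > α = 0.01, fail to reject H0; the evidence is not statistically significant.

0.328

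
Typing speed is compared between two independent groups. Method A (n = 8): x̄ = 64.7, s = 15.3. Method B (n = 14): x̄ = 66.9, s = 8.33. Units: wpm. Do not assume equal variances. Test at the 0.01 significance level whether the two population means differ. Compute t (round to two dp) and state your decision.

t = -0.38; fail to reject H0

Let group 1 = method A, group 2 = method B. H0: μ_1 = μ_2; H1: μ_1 ≠ μ_2 (Welch's two-sample t-test, two-sided).
t = (x̄_1 − x̄_2)/√(s_1²/n_1 + s_2²/n_2) = (64.7 − 66.9)/√(15.3²/8 + 8.33²/14) = -0.38
Welch–Satterthwaite df ≈ 9.43
Two-sided p-value ≈ 0.715
Since p ≈ 0.715 > α = 0.01, fail to reject H0; the evidence is not statistically significant.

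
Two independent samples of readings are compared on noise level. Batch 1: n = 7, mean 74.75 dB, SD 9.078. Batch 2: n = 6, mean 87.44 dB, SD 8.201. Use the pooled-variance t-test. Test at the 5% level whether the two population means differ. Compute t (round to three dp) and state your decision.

t = -2.625; reject H0

Let group 1 = batch 1, group 2 = batch 2. H0: μ_1 = μ_2; H1: μ_1 ≠ μ_2 (two-sample pooled-variance t-test, two-sided).
s_p² = [(7−1)·9.078² + (6−1)·8.201²]/(7+6−2) = 75.522
t = (74.75 − 87.44)/√[75.522·(1/7 + 1/6)] = -2.625
df = n₁ + n₂ − 2 = 11
Two-sided p-value ≈ 0.024
Since p ≈ 0.024 < α = 0.05, reject H0; the data support H1.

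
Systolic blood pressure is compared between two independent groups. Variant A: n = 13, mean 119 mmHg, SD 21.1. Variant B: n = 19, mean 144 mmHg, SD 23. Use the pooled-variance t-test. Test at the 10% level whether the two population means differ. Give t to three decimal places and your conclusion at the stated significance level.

Let group 1 = variant A, group 2 = variant B. H0: μ_1 = μ_2; H1: μ_1 ≠ μ_2 (two-sample pooled-variance t-test, two-sided).
s_p² = [(13−1)·21.1² + (19−1)·23²]/(13+19−2) = 495.484
t = (119 − 144)/√[495.484·(1/13 + 1/19)] = -3.120
df = n₁ + n₂ − 2 = 30
Two-sided p-value ≈ 0.004
Since p ≈ 0.004 < α = 0.1, reject H0; the evidence is statistically significant.

t = -3.120; reject H0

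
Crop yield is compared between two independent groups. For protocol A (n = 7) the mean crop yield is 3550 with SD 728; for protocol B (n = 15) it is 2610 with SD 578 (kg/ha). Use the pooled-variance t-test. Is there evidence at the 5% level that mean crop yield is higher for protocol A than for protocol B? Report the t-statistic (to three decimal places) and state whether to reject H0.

t = 3.276; reject H0

Let group 1 = protocol A, group 2 = protocol B. H0: μ_1 = μ_2; H1: μ_1 > μ_2 (two-sample pooled-variance t-test, right-tailed).
s_p² = [(7−1)·728² + (15−1)·578²]/(7+15−2) = 392854
t = (3550 − 2610)/√[392854·(1/7 + 1/15)] = 3.276
df = n₁ + n₂ − 2 = 20
p-value = P(T ≥ 3.276) ≈ 0.002
Since p ≈ 0.002 < α = 0.05, reject H0; the data support H1.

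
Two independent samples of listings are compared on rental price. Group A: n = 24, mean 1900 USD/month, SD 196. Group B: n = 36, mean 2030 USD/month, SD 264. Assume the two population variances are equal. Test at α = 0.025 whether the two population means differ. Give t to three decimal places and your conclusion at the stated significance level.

Let group 1 = group A, group 2 = group B. H0: μ_1 = μ_2; H1: μ_1 ≠ μ_2 (two-sample pooled-variance t-test, two-sided).
s_p² = [(24−1)·196² + (36−1)·264²]/(24+36−2) = 57291.9
t = (1900 − 2030)/√[57291.9·(1/24 + 1/36)] = -2.061
df = n₁ + n₂ − 2 = 58
Two-sided p-value ≈ 0.044
Since p ≈ 0.044 > α = 0.025, fail to reject H0; the evidence is not statistically significant.

t = -2.061; fail to reject H0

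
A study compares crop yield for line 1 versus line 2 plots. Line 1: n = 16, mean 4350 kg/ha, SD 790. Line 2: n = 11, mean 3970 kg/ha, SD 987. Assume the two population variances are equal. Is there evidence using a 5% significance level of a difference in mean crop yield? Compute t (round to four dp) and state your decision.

Let group 1 = line 1, group 2 = line 2. H0: μ_1 = μ_2; H1: μ_1 ≠ μ_2 (two-sample pooled-variance t-test, two-sided).
s_p² = [(16−1)·790² + (11−1)·987²]/(16+11−2) = 764128
t = (4350 − 3970)/√[764128·(1/16 + 1/11)] = 1.1099
df = n₁ + n₂ − 2 = 25
Two-sided p-value ≈ 0.2776
Since p ≈ 0.2776 > α = 0.05, fail to reject H0; the evidence is not statistically significant.

t = 1.1099; fail to reject H0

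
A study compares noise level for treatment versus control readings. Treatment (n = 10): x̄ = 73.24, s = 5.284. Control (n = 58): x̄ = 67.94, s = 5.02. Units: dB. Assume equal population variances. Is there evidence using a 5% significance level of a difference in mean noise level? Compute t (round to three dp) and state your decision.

Let group 1 = treatment, group 2 = control. H0: μ_1 = μ_2; H1: μ_1 ≠ μ_2 (two-sample pooled-variance t-test, two-sided).
s_p² = [(10−1)·5.284² + (58−1)·5.02²]/(10+58−2) = 25.5713
t = (73.24 − 67.94)/√[25.5713·(1/10 + 1/58)] = 3.061
df = n₁ + n₂ − 2 = 66
Two-sided p-value ≈ 0.0032
Since p ≈ 0.0032 < α = 0.05, reject H0; the data support H1.

t = 3.061; reject H0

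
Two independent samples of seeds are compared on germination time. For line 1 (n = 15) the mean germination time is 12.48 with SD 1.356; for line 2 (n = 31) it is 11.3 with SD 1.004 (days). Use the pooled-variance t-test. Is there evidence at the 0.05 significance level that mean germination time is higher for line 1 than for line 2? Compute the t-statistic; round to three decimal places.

3.326

Let group 1 = line 1, group 2 = line 2. H0: μ_1 = μ_2; H1: μ_1 > μ_2 (two-sample pooled-variance t-test, right-tailed).
s_p² = [(15−1)·1.356² + (31−1)·1.004²]/(15+31−2) = 1.27234
t = (12.48 − 11.3)/√[1.27234·(1/15 + 1/31)] = 3.326
df = n₁ + n₂ − 2 = 44
p-value = P(T ≥ 3.326) ≈ 0.0009
Since p ≈ 0.0009 < α = 0.05, reject H0; the data support H1.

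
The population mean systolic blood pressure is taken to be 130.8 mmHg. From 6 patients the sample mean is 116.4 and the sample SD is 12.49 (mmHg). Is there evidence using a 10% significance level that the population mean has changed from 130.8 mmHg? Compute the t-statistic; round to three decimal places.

-2.824

H0: μ = 130.8; H1: μ ≠ 130.8 (one-sample t-test, two-sided).
t = (x̄ − μ₀)/(s/√n) = (116.4 − 130.8)/(12.49/√6) = -2.824
df = n − 1 = 5
Two-sided p-value ≈ 0.037
Since p ≈ 0.037 < α = 0.1, reject H0; the data support H1.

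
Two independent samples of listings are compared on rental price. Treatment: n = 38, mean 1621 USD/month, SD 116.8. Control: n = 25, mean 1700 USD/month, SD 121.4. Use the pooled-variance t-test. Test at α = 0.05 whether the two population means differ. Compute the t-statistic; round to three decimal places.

-2.586

Let group 1 = treatment, group 2 = control. H0: μ_1 = μ_2; H1: μ_1 ≠ μ_2 (two-sample pooled-variance t-test, two-sided).
s_p² = [(38−1)·116.8² + (25−1)·121.4²]/(38+25−2) = 14073.3
t = (1621 − 1700)/√[14073.3·(1/38 + 1/25)] = -2.586
df = n₁ + n₂ − 2 = 61
Two-sided p-value ≈ 0.012
Since p ≈ 0.012 < α = 0.05, reject H0; the data support H1.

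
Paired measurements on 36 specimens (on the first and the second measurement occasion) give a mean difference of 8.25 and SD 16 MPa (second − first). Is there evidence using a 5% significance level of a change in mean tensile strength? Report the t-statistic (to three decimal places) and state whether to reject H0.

t = 3.094; reject H0

H0: μ_d = 0; H1: μ_d ≠ 0 (paired t-test on the differences, two-sided).
t = d̄/(s_d/√n) = 8.25/(16/√36) = 3.094
df = n − 1 = 35
Two-sided p-value ≈ 0.0039
Since p ≈ 0.0039 < α = 0.05, reject H0; the data support H1.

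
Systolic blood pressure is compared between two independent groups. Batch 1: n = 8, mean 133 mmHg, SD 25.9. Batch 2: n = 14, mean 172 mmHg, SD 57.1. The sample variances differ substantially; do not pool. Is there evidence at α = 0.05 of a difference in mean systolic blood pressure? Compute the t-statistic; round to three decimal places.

Let group 1 = batch 1, group 2 = batch 2. H0: μ_1 = μ_2; H1: μ_1 ≠ μ_2 (Welch's two-sample t-test, two-sided).
t = (x̄_1 − x̄_2)/√(s_1²/n_1 + s_2²/n_2) = (133 − 172)/√(25.9²/8 + 57.1²/14) = -2.191
Welch–Satterthwaite df ≈ 19.38
Two-sided p-value ≈ 0.0408
Since p ≈ 0.0408 < α = 0.05, reject H0; the data support H1.

-2.191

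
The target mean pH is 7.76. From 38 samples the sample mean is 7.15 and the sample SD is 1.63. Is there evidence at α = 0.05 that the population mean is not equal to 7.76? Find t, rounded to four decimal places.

-2.3069

H0: μ = 7.76; H1: μ ≠ 7.76 (one-sample t-test, two-sided).
t = (x̄ − μ₀)/(s/√n) = (7.15 − 7.76)/(1.63/√38) = -2.3069
df = n − 1 = 37
Two-sided p-value ≈ 0.0268
Since p ≈ 0.0268 < α = 0.05, reject H0; the evidence is statistically significant.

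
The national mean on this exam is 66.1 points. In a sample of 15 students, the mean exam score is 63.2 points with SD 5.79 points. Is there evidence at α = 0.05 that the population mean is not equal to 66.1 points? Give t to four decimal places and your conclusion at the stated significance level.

H0: μ = 66.1; H1: μ ≠ 66.1 (one-sample t-test, two-sided).
t = (x̄ − μ₀)/(s/√n) = (63.2 − 66.1)/(5.79/√15) = -1.9398
df = n − 1 = 14
Two-sided p-value ≈ 0.0728
Since p ≈ 0.0728 > α = 0.05, fail to reject H0; the evidence is not statistically significant.

t = -1.9398; fail to reject H0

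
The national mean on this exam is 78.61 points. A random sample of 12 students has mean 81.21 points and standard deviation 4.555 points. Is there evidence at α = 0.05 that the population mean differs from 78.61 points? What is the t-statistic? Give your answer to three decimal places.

H0: μ = 78.61; H1: μ ≠ 78.61 (one-sample t-test, two-sided).
t = (x̄ − μ₀)/(s/√n) = (81.21 − 78.61)/(4.555/√12) = 1.977
df = n − 1 = 11
Two-sided p-value ≈ 0.0736
Since p ≈ 0.0736 > α = 0.05, fail to reject H0; the evidence is not statistically significant.

1.977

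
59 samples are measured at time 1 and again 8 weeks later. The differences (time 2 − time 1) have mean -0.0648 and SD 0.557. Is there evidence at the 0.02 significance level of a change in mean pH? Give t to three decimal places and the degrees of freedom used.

t = -0.894, df = 58

H0: μ_d = 0; H1: μ_d ≠ 0 (paired t-test on the differences, two-sided).
t = d̄/(s_d/√n) = -0.0648/(0.557/√59) = -0.894
df = n − 1 = 58
Two-sided p-value ≈ 0.3752
Since p ≈ 0.3752 > α = 0.02, fail to reject H0; the evidence is not statistically significant.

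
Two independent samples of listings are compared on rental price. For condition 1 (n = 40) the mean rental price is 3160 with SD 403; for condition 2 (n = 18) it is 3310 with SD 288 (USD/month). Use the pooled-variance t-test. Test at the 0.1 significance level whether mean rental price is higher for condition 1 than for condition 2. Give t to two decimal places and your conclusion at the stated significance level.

t = -1.42; fail to reject H0

Let group 1 = condition 1, group 2 = condition 2. H0: μ_1 = μ_2; H1: μ_1 > μ_2 (two-sample pooled-variance t-test, right-tailed).
s_p² = [(40−1)·403² + (18−1)·288²]/(40+18−2) = 138286
t = (3160 − 3310)/√[138286·(1/40 + 1/18)] = -1.42
df = n₁ + n₂ − 2 = 56
p-value = P(T ≥ -1.42) ≈ 0.9196
Since p ≈ 0.9196 > α = 0.1, fail to reject H0; the evidence is not statistically significant.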